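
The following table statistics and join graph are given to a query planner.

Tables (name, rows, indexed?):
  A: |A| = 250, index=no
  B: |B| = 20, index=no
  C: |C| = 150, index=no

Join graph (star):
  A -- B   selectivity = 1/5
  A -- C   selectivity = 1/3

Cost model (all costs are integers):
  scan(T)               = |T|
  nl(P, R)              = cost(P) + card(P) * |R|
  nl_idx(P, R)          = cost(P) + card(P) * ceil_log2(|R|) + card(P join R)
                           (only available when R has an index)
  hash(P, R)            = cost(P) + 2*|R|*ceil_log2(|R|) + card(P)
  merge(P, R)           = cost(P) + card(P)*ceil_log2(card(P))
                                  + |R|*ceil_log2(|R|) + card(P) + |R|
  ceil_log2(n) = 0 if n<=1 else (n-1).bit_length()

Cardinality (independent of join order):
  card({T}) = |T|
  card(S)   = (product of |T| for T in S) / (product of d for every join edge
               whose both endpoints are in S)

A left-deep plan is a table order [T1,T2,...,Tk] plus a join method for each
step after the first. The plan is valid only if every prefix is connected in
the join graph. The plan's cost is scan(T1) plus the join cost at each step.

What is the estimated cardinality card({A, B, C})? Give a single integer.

Tables in S: A(250), B(20), C(150)
Edges inside S: A-B(d=5), A-C(d=3)
numerator = 250 * 20 * 150 = 750000
denominator = 5 * 3 = 15
card(S) = 750000 / 15 = 50000

50000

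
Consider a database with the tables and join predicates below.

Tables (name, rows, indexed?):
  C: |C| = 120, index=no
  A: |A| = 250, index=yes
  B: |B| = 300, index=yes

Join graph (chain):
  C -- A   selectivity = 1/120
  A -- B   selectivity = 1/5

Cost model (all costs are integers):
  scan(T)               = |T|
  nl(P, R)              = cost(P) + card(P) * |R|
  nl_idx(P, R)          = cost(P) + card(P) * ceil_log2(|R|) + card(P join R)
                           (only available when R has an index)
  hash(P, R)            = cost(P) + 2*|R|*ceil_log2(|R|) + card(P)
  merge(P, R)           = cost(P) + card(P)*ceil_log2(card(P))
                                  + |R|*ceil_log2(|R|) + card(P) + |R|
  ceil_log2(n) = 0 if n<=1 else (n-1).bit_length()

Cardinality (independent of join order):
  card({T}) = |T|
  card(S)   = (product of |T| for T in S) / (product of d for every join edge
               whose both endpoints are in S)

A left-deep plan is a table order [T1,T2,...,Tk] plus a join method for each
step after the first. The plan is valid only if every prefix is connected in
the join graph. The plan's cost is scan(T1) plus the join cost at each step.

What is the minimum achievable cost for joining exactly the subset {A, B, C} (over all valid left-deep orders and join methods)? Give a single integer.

6580

Selinger DP over subsets of {A,B,C}:
  {C}: scan cost=120, card=120
  {A}: scan cost=250, card=250
  {B}: scan cost=300, card=300
  {AC}: card=250; try (A,nl_idx)→1330, (C,hash)→2180, (A,merge)→3330, (C,merge)→3460, (A,hash)→4240, (A,nl)→30120 …(+1); best=1330 via (A,nl_idx)
  {AB}: card=15000; try (A,hash)→4600, (B,merge)→5500, (A,merge)→5550, (B,hash)→5900, (B,nl_idx)→17500, (A,nl_idx)→17700 …(+2); best=4600 via (A,hash)
  {ABC}: card=15000; try (B,merge)→6580, (B,hash)→6980, (B,nl_idx)→18580, (C,hash)→21280, (B,nl)→76330, (C,merge)→230560 …(+1); best=6580 via (B,merge)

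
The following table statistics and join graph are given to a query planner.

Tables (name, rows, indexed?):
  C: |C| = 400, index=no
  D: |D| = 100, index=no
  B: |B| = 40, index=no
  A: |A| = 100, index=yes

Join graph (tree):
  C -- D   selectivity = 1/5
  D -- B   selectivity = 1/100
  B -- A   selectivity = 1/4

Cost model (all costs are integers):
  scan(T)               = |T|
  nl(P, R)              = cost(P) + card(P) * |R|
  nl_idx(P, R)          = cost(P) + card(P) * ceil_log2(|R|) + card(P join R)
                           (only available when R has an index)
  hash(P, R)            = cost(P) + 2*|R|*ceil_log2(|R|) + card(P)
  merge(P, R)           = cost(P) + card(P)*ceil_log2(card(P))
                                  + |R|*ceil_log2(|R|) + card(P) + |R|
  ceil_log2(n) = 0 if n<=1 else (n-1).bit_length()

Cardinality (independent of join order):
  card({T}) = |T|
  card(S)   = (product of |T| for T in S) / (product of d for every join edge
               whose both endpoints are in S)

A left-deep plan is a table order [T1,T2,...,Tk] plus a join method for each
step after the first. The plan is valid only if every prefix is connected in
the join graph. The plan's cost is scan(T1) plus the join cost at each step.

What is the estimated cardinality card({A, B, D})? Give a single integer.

Tables in S: A(100), B(40), D(100)
Edges inside S: D-B(d=100), B-A(d=4)
numerator = 100 * 40 * 100 = 400000
denominator = 100 * 4 = 400
card(S) = 400000 / 400 = 1000

1000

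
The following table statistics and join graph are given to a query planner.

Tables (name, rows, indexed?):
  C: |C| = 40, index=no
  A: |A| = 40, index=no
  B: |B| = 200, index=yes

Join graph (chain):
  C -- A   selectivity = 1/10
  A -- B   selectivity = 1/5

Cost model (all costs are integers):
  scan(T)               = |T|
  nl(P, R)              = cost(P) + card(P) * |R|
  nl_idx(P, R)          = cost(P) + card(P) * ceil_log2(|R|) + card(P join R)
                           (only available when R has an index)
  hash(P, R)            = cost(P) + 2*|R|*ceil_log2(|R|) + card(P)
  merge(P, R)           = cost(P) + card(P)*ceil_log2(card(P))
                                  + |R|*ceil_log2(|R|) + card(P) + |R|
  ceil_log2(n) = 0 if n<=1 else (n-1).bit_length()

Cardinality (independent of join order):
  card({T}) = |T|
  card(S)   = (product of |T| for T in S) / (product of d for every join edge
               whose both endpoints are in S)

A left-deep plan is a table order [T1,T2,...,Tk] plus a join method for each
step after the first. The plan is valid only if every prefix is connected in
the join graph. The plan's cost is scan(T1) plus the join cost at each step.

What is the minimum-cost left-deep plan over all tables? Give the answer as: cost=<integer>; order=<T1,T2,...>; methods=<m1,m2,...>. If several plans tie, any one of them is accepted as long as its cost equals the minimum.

Selinger DP (subsets sized 1..n):
  {C}: scan cost=40, card=40
  {A}: scan cost=40, card=40
  {B}: scan cost=200, card=200
  {AC}: card=160; try (C,hash)→560, (A,hash)→560, (C,merge)→600, (A,merge)→600, (C,nl)→1640, (A,nl)→1640; best=560 via (C,hash)
  {AB}: card=1600; try (A,hash)→880, (B,nl_idx)→1960, (B,merge)→2120, (A,merge)→2280, (B,hash)→3280, (B,nl)→8040 …(+1); best=880 via (A,hash)
  {ABC}: card=6400; try (C,hash)→2960, (B,merge)→3800, (B,hash)→3920, (B,nl_idx)→8240, (C,merge)→20360, (B,nl)→32560 …(+1); best=2960 via (C,hash)

cost=2960; order=B,A,C; methods=hash,hash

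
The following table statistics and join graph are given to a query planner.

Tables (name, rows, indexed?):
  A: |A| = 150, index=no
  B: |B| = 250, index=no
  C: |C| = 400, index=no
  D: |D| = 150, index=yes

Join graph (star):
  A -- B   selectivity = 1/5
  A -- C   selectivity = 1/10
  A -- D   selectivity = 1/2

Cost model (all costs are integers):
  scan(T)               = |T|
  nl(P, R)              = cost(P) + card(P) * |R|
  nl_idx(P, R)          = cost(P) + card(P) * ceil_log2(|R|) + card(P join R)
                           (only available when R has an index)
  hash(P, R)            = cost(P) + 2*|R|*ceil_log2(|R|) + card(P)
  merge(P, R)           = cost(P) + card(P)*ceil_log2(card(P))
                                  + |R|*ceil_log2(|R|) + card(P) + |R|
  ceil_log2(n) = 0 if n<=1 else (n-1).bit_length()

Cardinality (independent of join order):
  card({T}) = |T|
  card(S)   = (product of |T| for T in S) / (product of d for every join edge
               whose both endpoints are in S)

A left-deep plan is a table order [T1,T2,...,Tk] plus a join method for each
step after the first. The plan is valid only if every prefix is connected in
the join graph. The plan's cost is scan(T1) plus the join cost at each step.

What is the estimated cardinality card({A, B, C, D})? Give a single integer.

Tables in S: A(150), B(250), C(400), D(150)
Edges inside S: A-B(d=5), A-C(d=10), A-D(d=2)
numerator = 150 * 250 * 400 * 150 = 2250000000
denominator = 5 * 10 * 2 = 100
card(S) = 2250000000 / 100 = 22500000

22500000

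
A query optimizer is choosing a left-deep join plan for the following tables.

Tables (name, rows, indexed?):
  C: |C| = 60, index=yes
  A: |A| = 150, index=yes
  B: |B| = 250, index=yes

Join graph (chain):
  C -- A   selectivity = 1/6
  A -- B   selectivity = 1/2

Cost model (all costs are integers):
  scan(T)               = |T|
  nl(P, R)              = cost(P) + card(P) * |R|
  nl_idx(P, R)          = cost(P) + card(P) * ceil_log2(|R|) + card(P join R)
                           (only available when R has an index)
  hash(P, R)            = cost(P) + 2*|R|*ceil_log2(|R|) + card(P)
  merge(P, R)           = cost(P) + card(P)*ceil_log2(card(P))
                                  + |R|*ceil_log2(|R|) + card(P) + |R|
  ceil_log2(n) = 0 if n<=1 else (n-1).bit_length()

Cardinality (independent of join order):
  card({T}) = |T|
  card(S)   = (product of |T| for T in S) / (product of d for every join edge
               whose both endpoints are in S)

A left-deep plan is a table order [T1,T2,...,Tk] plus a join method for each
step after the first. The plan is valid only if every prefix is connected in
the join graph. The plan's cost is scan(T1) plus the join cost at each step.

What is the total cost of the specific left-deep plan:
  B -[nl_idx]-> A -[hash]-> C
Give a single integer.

step 1: scan B: cost=250, card=250
step 2: join A via nl_idx
    card(P join A) = 250*150/(2) = 18750
    cost = 250 + 250*8 + 18750 = 21000
step 3: join C via hash
    card(P join C) = 18750*60/(6) = 187500
    cost = 21000 + 2*60*6 + 18750 = 40470

40470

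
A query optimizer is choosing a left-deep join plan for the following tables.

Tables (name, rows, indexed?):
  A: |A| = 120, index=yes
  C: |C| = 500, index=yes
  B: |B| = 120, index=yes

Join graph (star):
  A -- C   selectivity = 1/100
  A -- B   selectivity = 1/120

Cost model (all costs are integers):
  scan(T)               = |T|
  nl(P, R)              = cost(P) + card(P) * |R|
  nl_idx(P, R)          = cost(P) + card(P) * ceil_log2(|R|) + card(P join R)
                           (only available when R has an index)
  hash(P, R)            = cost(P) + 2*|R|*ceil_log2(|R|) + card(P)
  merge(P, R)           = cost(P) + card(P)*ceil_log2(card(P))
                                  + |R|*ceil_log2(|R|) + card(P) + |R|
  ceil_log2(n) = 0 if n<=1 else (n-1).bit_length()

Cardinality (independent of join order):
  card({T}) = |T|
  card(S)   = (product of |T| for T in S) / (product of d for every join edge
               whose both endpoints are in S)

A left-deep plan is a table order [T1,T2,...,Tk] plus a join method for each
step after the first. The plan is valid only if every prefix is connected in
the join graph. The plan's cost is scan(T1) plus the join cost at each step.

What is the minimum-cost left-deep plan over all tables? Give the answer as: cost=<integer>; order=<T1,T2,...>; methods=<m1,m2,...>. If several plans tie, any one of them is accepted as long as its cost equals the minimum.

cost=2760; order=A,B,C; methods=nl_idx,nl_idx

Selinger DP (subsets sized 1..n):
  {A}: scan cost=120, card=120
  {C}: scan cost=500, card=500
  {B}: scan cost=120, card=120
  {AC}: card=600; try (C,nl_idx)→1800, (A,hash)→2680, (A,nl_idx)→4600, (C,merge)→6080, (A,merge)→6460, (C,hash)→9240 …(+2); best=1800 via (C,nl_idx)
  {AB}: card=120; try (B,nl_idx)→1080, (A,nl_idx)→1080, (B,hash)→1920, (A,hash)→1920, (B,merge)→2040, (A,merge)→2040 …(+2); best=1080 via (B,nl_idx)
  {ABC}: card=600; try (C,nl_idx)→2760, (B,hash)→4080, (B,nl_idx)→6600, (C,merge)→7040, (B,merge)→9360, (C,hash)→10200 …(+2); best=2760 via (C,nl_idx)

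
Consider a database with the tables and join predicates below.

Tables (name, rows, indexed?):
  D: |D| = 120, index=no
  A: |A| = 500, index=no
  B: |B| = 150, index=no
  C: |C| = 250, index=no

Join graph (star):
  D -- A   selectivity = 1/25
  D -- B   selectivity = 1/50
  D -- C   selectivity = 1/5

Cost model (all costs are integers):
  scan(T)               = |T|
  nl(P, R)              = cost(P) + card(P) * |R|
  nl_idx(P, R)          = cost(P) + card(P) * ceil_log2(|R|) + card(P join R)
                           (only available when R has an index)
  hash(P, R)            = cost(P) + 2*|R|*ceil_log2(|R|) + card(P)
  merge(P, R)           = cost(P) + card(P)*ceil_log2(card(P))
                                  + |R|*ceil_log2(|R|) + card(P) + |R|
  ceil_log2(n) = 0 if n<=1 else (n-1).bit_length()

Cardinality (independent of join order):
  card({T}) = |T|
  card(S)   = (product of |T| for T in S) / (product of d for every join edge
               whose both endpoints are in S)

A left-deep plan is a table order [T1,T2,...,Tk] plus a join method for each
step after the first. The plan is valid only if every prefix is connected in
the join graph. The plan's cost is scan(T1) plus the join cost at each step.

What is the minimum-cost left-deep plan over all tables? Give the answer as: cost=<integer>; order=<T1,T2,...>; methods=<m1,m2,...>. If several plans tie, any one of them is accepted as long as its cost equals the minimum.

cost=18680; order=A,D,B,C; methods=hash,hash,hash

Selinger DP (subsets sized 1..n):
  {D}: scan cost=120, card=120
  {A}: scan cost=500, card=500
  {B}: scan cost=150, card=150
  {C}: scan cost=250, card=250
  {AD}: card=2400; try (D,hash)→2680, (A,merge)→6080, (D,merge)→6460, (A,hash)→9240, (A,nl)→60120, (D,nl)→60500; best=2680 via (D,hash)
  {BD}: card=360; try (D,hash)→1980, (B,merge)→2430, (D,merge)→2460, (B,hash)→2640, (B,nl)→18120, (D,nl)→18150; best=1980 via (D,hash)
  {CD}: card=6000; try (D,hash)→2180, (C,merge)→3330, (D,merge)→3460, (C,hash)→4240, (C,nl)→30120, (D,nl)→30250; best=2180 via (D,hash)
  {ABD}: card=7200; try (B,hash)→7480, (A,merge)→10580, (A,hash)→11340, (B,merge)→35230, (A,nl)→181980, (B,nl)→362680; best=7480 via (B,hash)
  {ACD}: card=120000; try (C,hash)→9080, (A,hash)→17180, (C,merge)→36130, (A,merge)→91180, (C,nl)→602680, (A,nl)→3002180; best=9080 via (C,hash)
  {BCD}: card=18000; try (C,hash)→6340, (C,merge)→7830, (B,hash)→10580, (B,merge)→87530, (C,nl)→91980, (B,nl)→902180; best=6340 via (C,hash)
  {ABCD}: card=360000; try (C,hash)→18680, (A,hash)→33340, (C,merge)→110530, (B,hash)→131480, (A,merge)→299340, (C,nl)→1807480 …(+3); best=18680 via (C,hash)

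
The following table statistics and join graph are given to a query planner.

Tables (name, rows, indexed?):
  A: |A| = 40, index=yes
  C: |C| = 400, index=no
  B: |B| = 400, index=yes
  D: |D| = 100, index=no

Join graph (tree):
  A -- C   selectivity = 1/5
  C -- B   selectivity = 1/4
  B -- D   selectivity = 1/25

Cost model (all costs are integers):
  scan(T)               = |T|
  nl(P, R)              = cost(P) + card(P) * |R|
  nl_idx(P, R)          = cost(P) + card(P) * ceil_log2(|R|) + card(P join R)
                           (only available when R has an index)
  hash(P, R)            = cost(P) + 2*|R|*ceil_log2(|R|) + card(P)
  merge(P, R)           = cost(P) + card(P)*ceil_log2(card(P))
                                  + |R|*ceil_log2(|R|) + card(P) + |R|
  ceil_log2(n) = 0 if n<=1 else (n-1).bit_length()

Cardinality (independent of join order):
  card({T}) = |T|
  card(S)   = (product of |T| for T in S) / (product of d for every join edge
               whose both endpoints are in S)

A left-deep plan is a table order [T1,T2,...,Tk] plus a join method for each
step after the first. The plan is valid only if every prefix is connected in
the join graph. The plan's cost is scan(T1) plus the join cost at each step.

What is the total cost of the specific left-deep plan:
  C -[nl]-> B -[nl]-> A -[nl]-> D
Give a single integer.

step 1: scan C: cost=400, card=400
step 2: join B via nl
    card(P join B) = 400*400/(4) = 40000
    cost = 400 + 400*400 = 160400
step 3: join A via nl
    card(P join A) = 40000*40/(5) = 320000
    cost = 160400 + 40000*40 = 1760400
step 4: join D via nl
    card(P join D) = 320000*100/(25) = 1280000
    cost = 1760400 + 320000*100 = 33760400

33760400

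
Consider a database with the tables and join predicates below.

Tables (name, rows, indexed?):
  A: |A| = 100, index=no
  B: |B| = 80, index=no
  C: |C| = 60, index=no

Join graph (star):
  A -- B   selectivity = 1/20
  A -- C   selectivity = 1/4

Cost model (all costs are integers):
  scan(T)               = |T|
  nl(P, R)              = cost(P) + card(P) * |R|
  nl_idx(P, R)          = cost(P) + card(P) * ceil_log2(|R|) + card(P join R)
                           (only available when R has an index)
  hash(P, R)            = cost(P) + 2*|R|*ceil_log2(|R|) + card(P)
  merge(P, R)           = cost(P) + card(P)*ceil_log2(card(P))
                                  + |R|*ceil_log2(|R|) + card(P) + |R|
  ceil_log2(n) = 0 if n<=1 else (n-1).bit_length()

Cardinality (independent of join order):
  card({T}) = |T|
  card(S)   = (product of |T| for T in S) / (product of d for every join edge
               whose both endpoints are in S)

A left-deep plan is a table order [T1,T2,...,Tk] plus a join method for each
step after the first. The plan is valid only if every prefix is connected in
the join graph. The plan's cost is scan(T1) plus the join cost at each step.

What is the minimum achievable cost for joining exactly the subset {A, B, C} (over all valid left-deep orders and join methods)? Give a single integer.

2440

Selinger DP over subsets of {A,B,C}:
  {A}: scan cost=100, card=100
  {B}: scan cost=80, card=80
  {C}: scan cost=60, card=60
  {AB}: card=400; try (B,hash)→1320, (A,merge)→1520, (B,merge)→1540, (A,hash)→1560, (A,nl)→8080, (B,nl)→8100; best=1320 via (B,hash)
  {AC}: card=1500; try (C,hash)→920, (A,merge)→1280, (C,merge)→1320, (A,hash)→1520, (A,nl)→6060, (C,nl)→6100; best=920 via (C,hash)
  {ABC}: card=6000; try (C,hash)→2440, (B,hash)→3540, (C,merge)→5740, (B,merge)→19560, (C,nl)→25320, (B,nl)→120920; best=2440 via (C,hash)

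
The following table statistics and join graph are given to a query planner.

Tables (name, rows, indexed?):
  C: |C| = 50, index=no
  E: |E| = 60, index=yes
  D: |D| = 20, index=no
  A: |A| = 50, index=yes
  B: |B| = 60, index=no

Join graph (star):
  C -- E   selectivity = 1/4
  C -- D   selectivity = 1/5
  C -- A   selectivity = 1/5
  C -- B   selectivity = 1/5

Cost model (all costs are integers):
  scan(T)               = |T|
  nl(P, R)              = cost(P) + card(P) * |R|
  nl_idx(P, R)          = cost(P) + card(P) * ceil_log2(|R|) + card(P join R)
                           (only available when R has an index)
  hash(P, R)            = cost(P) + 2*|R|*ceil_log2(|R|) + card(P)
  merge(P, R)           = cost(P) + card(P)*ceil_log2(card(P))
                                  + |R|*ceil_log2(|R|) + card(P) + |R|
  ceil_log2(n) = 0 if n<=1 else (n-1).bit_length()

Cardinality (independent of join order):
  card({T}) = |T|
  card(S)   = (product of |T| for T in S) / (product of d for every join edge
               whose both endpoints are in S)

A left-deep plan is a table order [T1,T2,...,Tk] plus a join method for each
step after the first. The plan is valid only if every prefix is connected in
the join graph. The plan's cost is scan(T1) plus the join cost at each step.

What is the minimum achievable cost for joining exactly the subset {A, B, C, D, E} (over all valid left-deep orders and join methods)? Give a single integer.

28540

Selinger DP over subsets of {A,B,C,D,E}:
  {C}: scan cost=50, card=50
  {E}: scan cost=60, card=60
  {D}: scan cost=20, card=20
  {A}: scan cost=50, card=50
  {B}: scan cost=60, card=60
  {CE}: card=750; try (C,hash)→720, (E,hash)→820, (E,merge)→820, (C,merge)→830, (E,nl_idx)→1100, (E,nl)→3050 …(+1); best=720 via (C,hash)
  {CD}: card=200; try (D,hash)→300, (C,merge)→490, (D,merge)→520, (C,hash)→640, (C,nl)→1020, (D,nl)→1050; best=300 via (D,hash)
  {AC}: card=500; try (C,hash)→700, (A,hash)→700, (C,merge)→750, (A,merge)→750, (A,nl_idx)→850, (C,nl)→2550 …(+1); best=700 via (C,hash)
  {BC}: card=600; try (C,hash)→720, (B,hash)→820, (B,merge)→820, (C,merge)→830, (B,nl)→3050, (C,nl)→3060; best=720 via (C,hash)
  {CDE}: card=3000; try (E,hash)→1220, (D,hash)→1670, (E,merge)→2520, (E,nl_idx)→4500, (D,merge)→9090, (E,nl)→12300 …(+1); best=1220 via (E,hash)
  {ACE}: card=7500; try (E,hash)→1920, (A,hash)→2070, (E,merge)→6120, (A,merge)→9320, (E,nl_idx)→11200, (A,nl_idx)→12720 …(+2); best=1920 via (E,hash)
  {BCE}: card=9000; try (E,hash)→2040, (B,hash)→2190, (E,merge)→7740, (B,merge)→9390, (E,nl_idx)→13320, (E,nl)→36720 …(+1); best=2040 via (E,hash)
  {ACD}: card=2000; try (A,hash)→1100, (D,hash)→1400, (A,merge)→2450, (A,nl_idx)→3500, (D,merge)→5820, (A,nl)→10300 …(+1); best=1100 via (A,hash)
  {BCD}: card=2400; try (B,hash)→1220, (D,hash)→1520, (B,merge)→2520, (D,merge)→7440, (B,nl)→12300, (D,nl)→12720; best=1220 via (B,hash)
  {ABC}: card=6000; try (B,hash)→1920, (A,hash)→1920, (B,merge)→6120, (A,merge)→7670, (A,nl_idx)→10320, (B,nl)→30700 …(+1); best=1920 via (B,hash)
  {ACDE}: card=30000; try (E,hash)→3820, (A,hash)→4820, (D,hash)→9620, (E,merge)→25520, (A,merge)→40570, (E,nl_idx)→43100 …(+5); best=3820 via (E,hash)
  {BCDE}: card=36000; try (E,hash)→4340, (B,hash)→4940, (D,hash)→11240, (E,merge)→32840, (B,merge)→40640, (E,nl_idx)→51620 …(+4); best=4340 via (E,hash)
  {ABCE}: card=90000; try (E,hash)→8640, (B,hash)→10140, (A,hash)→11640, (E,merge)→86340, (B,merge)→107340, (E,nl_idx)→127920 …(+5); best=8640 via (E,hash)
  {ABCD}: card=24000; try (B,hash)→3820, (A,hash)→4220, (D,hash)→8120, (B,merge)→25520, (A,merge)→32770, (A,nl_idx)→39620 …(+4); best=3820 via (B,hash)
  {ABCDE}: card=360000; try (E,hash)→28540, (B,hash)→34540, (A,hash)→40940, (D,hash)→98840, (E,merge)→388240, (B,merge)→484240 …(+8); best=28540 via (E,hash)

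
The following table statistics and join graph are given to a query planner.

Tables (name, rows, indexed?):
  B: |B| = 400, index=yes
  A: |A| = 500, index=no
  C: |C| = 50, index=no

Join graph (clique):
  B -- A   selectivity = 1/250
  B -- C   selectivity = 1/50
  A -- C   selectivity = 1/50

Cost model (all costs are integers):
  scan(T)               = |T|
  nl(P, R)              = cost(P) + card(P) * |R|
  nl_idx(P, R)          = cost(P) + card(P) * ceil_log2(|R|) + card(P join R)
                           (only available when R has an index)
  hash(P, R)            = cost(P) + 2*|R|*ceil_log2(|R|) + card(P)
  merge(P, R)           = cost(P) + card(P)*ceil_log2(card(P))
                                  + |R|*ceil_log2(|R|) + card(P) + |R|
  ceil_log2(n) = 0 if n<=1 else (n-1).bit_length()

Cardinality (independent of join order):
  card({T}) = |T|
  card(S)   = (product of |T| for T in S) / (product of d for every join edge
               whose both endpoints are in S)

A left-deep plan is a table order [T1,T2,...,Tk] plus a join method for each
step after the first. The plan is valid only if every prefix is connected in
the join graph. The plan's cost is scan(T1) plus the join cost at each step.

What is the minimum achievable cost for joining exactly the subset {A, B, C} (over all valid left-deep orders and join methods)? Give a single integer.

6116

Selinger DP over subsets of {A,B,C}:
  {B}: scan cost=400, card=400
  {A}: scan cost=500, card=500
  {C}: scan cost=50, card=50
  {AB}: card=800; try (B,nl_idx)→5800, (B,hash)→8200, (A,merge)→9400, (B,merge)→9500, (A,hash)→9800, (A,nl)→200400 …(+1); best=5800 via (B,nl_idx)
  {BC}: card=400; try (B,nl_idx)→900, (C,hash)→1400, (B,merge)→4400, (C,merge)→4750, (B,hash)→7300, (B,nl)→20050 …(+1); best=900 via (B,nl_idx)
  {AC}: card=500; try (C,hash)→1600, (A,merge)→5400, (C,merge)→5850, (A,hash)→9100, (A,nl)→25050, (C,nl)→25500; best=1600 via (C,hash)
  {ABC}: card=16; try (B,nl_idx)→6116, (C,hash)→7200, (B,hash)→9300, (A,merge)→9900, (A,hash)→10300, (B,merge)→10600 …(+4); best=6116 via (B,nl_idx)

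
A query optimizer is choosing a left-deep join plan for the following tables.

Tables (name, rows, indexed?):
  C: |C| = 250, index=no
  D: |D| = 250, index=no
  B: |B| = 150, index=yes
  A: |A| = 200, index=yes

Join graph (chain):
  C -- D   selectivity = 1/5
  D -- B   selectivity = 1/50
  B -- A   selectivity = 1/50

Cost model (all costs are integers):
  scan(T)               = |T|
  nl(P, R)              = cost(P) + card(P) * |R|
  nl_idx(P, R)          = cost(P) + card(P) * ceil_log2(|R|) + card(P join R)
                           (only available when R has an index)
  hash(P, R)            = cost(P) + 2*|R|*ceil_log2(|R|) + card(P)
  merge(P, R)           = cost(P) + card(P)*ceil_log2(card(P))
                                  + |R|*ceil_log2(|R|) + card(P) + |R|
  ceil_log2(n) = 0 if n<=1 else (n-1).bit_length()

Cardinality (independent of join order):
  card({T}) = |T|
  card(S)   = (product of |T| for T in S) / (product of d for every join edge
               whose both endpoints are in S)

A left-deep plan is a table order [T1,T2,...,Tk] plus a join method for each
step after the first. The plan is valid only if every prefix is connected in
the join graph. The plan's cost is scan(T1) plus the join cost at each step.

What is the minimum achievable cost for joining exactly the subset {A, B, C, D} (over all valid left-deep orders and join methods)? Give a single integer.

13550

Selinger DP over subsets of {A,B,C,D}:
  {C}: scan cost=250, card=250
  {D}: scan cost=250, card=250
  {B}: scan cost=150, card=150
  {A}: scan cost=200, card=200
  {CD}: card=12500; try (D,hash)→4500, (C,hash)→4500, (D,merge)→4750, (C,merge)→4750, (D,nl)→62750, (C,nl)→62750; best=4500 via (D,hash)
  {BD}: card=750; try (B,hash)→2900, (B,nl_idx)→3000, (D,merge)→3750, (B,merge)→3850, (D,hash)→4300, (D,nl)→37650 …(+1); best=2900 via (B,hash)
  {AB}: card=600; try (A,nl_idx)→1950, (B,nl_idx)→2400, (B,hash)→2800, (A,merge)→3300, (B,merge)→3350, (A,hash)→3500 …(+2); best=1950 via (A,nl_idx)
  {BCD}: card=37500; try (C,hash)→7650, (C,merge)→13400, (B,hash)→19400, (B,nl_idx)→142000, (C,nl)→190400, (B,merge)→193350 …(+1); best=7650 via (C,hash)
  {ABD}: card=3000; try (D,hash)→6550, (A,hash)→6850, (D,merge)→10800, (A,nl_idx)→11900, (A,merge)→12950, (D,nl)→151950 …(+1); best=6550 via (D,hash)
  {ABCD}: card=150000; try (C,hash)→13550, (C,merge)→47800, (A,hash)→48350, (A,nl_idx)→457650, (A,merge)→646950, (C,nl)→756550 …(+1); best=13550 via (C,hash)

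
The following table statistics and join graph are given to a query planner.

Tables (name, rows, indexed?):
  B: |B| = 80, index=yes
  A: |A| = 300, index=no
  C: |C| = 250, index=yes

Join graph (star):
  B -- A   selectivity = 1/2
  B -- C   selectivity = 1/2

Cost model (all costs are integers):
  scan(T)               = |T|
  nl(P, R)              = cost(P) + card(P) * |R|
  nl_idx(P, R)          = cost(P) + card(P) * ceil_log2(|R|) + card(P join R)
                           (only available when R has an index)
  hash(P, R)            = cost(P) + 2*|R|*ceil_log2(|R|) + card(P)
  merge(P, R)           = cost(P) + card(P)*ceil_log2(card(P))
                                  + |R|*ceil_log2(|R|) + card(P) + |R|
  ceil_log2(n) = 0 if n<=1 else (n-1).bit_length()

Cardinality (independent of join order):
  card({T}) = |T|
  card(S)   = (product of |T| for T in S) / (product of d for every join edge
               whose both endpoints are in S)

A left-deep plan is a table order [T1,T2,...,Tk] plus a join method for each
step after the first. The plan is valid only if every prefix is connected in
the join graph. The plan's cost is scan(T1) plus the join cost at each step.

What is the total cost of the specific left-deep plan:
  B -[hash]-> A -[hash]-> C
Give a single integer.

21560

step 1: scan B: cost=80, card=80
step 2: join A via hash
    card(P join A) = 80*300/(2) = 12000
    cost = 80 + 2*300*9 + 80 = 5560
step 3: join C via hash
    card(P join C) = 12000*250/(2) = 1500000
    cost = 5560 + 2*250*8 + 12000 = 21560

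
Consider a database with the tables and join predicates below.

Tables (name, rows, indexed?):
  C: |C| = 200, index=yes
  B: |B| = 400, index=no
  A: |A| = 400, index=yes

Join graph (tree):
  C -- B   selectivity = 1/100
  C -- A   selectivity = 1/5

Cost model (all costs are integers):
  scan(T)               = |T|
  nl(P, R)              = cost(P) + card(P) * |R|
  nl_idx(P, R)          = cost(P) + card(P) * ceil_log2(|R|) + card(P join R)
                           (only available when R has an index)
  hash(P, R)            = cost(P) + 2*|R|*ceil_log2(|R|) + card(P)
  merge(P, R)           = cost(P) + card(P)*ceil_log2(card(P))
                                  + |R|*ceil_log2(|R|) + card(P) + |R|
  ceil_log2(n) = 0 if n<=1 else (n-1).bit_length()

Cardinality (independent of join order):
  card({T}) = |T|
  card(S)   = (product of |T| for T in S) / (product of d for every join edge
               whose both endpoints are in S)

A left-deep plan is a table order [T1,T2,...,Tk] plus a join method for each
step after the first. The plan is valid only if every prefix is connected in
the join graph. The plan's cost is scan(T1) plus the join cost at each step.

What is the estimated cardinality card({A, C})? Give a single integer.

16000

Tables in S: A(400), C(200)
Edges inside S: C-A(d=5)
numerator = 400 * 200 = 80000
denominator = 5 = 5
card(S) = 80000 / 5 = 16000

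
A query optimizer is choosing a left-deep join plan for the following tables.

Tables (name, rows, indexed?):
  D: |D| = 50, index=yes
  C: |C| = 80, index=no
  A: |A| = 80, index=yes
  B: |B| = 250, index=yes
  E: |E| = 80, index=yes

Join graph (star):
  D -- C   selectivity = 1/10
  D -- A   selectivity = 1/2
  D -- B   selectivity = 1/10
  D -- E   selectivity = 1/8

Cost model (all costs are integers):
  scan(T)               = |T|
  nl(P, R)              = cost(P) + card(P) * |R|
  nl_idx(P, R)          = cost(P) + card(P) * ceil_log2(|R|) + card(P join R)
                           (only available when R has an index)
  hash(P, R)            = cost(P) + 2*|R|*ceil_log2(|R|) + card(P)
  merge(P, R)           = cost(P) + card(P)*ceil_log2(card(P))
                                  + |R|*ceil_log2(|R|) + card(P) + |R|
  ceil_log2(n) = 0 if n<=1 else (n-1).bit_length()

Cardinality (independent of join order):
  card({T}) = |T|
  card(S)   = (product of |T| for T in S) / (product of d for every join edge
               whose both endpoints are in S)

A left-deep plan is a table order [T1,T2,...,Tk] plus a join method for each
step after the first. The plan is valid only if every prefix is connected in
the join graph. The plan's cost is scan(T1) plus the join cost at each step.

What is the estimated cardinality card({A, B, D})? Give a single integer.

50000

Tables in S: A(80), B(250), D(50)
Edges inside S: D-A(d=2), D-B(d=10)
numerator = 80 * 250 * 50 = 1000000
denominator = 2 * 10 = 20
card(S) = 1000000 / 20 = 50000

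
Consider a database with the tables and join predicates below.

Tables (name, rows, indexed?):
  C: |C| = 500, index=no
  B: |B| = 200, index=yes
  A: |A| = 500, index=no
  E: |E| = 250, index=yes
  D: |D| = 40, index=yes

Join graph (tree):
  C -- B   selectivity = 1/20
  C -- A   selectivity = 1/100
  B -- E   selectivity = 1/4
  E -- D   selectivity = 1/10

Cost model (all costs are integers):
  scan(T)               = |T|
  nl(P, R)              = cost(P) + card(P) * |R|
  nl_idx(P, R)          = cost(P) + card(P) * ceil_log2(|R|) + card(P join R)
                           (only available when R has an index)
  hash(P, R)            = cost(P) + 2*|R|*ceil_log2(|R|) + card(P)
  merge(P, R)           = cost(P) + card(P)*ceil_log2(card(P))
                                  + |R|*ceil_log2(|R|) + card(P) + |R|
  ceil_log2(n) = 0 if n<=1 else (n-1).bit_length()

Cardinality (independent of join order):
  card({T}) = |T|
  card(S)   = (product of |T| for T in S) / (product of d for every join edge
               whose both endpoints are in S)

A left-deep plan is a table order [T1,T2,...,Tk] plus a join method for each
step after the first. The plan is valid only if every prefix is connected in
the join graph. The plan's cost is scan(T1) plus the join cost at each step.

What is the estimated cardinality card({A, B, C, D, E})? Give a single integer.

Tables in S: A(500), B(200), C(500), D(40), E(250)
Edges inside S: C-B(d=20), C-A(d=100), B-E(d=4), E-D(d=10)
numerator = 500 * 200 * 500 * 40 * 250 = 500000000000
denominator = 20 * 100 * 4 * 10 = 80000
card(S) = 500000000000 / 80000 = 6250000

6250000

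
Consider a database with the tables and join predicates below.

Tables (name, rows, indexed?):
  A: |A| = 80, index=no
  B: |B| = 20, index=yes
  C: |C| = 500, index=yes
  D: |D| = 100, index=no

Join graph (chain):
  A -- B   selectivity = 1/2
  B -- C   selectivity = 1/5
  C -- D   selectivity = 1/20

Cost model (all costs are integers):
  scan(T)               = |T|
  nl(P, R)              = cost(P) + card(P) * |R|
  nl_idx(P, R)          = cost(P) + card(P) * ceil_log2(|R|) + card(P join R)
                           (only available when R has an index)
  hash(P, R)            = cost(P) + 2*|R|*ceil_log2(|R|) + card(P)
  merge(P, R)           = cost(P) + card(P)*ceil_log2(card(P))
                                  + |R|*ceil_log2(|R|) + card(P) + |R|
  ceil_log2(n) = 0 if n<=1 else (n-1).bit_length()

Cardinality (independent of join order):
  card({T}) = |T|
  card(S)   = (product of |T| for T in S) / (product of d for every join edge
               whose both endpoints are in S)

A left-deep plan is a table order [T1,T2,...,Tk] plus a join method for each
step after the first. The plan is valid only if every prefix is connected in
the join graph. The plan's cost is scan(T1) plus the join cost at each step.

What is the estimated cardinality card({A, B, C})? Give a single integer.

80000

Tables in S: A(80), B(20), C(500)
Edges inside S: A-B(d=2), B-C(d=5)
numerator = 80 * 20 * 500 = 800000
denominator = 2 * 5 = 10
card(S) = 800000 / 10 = 80000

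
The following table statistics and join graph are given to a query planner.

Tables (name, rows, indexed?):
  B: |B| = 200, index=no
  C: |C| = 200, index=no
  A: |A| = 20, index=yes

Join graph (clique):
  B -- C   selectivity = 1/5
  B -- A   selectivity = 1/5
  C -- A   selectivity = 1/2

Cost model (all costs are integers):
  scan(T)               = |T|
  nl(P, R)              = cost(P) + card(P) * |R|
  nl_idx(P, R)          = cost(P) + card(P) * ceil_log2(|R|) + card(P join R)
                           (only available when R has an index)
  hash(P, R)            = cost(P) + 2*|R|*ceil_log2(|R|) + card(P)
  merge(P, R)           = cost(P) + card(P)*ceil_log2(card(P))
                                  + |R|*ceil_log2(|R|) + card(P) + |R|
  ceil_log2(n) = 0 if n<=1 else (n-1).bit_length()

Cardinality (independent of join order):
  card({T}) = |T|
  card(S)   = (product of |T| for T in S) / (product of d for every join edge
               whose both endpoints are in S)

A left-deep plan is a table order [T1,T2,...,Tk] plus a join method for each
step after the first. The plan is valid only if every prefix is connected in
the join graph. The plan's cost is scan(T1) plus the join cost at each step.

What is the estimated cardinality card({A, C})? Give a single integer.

Tables in S: A(20), C(200)
Edges inside S: C-A(d=2)
numerator = 20 * 200 = 4000
denominator = 2 = 2
card(S) = 4000 / 2 = 2000

2000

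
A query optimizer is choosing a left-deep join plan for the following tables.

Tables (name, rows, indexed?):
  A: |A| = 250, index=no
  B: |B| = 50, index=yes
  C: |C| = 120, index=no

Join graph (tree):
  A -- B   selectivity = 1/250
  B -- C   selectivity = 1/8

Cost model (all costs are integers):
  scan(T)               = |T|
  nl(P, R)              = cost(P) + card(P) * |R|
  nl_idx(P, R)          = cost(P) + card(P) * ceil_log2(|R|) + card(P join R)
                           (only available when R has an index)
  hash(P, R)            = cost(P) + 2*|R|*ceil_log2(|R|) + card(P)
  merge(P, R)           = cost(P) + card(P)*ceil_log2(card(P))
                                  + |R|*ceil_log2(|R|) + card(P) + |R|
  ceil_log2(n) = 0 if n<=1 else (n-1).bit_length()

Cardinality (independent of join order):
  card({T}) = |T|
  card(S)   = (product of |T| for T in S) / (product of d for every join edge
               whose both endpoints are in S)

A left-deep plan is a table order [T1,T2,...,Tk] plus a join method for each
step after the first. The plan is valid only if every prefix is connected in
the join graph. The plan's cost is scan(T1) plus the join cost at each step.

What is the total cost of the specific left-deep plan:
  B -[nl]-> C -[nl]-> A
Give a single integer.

step 1: scan B: cost=50, card=50
step 2: join C via nl
    card(P join C) = 50*120/(8) = 750
    cost = 50 + 50*120 = 6050
step 3: join A via nl
    card(P join A) = 750*250/(250) = 750
    cost = 6050 + 750*250 = 193550

193550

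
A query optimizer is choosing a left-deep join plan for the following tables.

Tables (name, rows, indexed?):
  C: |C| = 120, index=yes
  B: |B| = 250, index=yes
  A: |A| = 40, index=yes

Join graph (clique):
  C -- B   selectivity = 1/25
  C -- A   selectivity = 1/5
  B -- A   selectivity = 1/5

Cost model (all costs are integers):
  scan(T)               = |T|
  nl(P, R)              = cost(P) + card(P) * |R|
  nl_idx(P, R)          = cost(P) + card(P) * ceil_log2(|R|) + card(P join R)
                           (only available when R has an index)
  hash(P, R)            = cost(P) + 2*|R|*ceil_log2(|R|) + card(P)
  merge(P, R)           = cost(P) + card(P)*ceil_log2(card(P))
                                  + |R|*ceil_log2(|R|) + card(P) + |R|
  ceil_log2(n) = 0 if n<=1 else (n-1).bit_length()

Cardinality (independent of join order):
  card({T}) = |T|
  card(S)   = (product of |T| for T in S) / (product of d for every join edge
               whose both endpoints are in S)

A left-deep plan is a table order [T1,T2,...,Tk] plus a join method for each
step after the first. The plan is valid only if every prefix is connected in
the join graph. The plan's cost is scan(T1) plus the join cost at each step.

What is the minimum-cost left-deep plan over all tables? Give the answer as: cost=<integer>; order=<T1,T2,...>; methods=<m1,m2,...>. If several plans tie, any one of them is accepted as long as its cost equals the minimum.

Selinger DP (subsets sized 1..n):
  {C}: scan cost=120, card=120
  {B}: scan cost=250, card=250
  {A}: scan cost=40, card=40
  {BC}: card=1200; try (C,hash)→2180, (B,nl_idx)→2280, (C,nl_idx)→3200, (B,merge)→3330, (C,merge)→3460, (B,hash)→4240 …(+2); best=2180 via (C,hash)
  {AC}: card=960; try (A,hash)→720, (C,merge)→1280, (C,nl_idx)→1280, (A,merge)→1360, (C,hash)→1760, (A,nl_idx)→1800 …(+2); best=720 via (A,hash)
  {AB}: card=2000; try (A,hash)→980, (B,nl_idx)→2360, (B,merge)→2570, (A,merge)→2780, (A,nl_idx)→3750, (B,hash)→4080 …(+2); best=980 via (A,hash)
  {ABC}: card=1920; try (A,hash)→3860, (C,hash)→4660, (B,hash)→5680, (B,nl_idx)→10320, (A,nl_idx)→11300, (B,merge)→13530 …(+6); best=3860 via (A,hash)

cost=3860; order=B,C,A; methods=hash,hash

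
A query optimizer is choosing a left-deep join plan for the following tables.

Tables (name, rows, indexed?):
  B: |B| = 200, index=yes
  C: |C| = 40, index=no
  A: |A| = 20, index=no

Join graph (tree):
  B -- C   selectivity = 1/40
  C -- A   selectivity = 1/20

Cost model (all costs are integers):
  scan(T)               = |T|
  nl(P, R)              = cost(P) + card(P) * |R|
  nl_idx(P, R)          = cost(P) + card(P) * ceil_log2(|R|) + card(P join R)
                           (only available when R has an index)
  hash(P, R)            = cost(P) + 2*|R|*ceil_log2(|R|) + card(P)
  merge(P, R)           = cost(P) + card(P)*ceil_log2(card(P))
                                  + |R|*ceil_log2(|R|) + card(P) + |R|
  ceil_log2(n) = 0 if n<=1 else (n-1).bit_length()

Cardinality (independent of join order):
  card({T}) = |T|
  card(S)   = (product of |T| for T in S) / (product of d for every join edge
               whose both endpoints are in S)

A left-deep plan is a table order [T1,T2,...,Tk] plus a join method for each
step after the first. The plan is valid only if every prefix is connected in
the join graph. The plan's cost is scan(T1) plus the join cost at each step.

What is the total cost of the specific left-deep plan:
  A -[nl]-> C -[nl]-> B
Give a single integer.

8820

step 1: scan A: cost=20, card=20
step 2: join C via nl
    card(P join C) = 20*40/(20) = 40
    cost = 20 + 20*40 = 820
step 3: join B via nl
    card(P join B) = 40*200/(40) = 200
    cost = 820 + 40*200 = 8820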